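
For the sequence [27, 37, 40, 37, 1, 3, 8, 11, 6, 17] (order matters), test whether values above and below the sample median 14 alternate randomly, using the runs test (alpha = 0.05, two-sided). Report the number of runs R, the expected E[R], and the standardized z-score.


Step 1: Compute median = 14; label A = above, B = below.
Labels in order: AAAABBBBBA  (n_A = 5, n_B = 5)
Step 2: Count runs R = 3.
Step 3: Under H0 (random ordering), E[R] = 2*n_A*n_B/(n_A+n_B) + 1 = 2*5*5/10 + 1 = 6.0000.
        Var[R] = 2*n_A*n_B*(2*n_A*n_B - n_A - n_B) / ((n_A+n_B)^2 * (n_A+n_B-1)) = 2000/900 = 2.2222.
        SD[R] = 1.4907.
Step 4: Continuity-corrected z = (R + 0.5 - E[R]) / SD[R] = (3 + 0.5 - 6.0000) / 1.4907 = -1.6771.
Step 5: Two-sided p-value via normal approximation = 2*(1 - Phi(|z|)) = 0.093533.
Step 6: alpha = 0.05. fail to reject H0.

R = 3, z = -1.6771, p = 0.093533, fail to reject H0.


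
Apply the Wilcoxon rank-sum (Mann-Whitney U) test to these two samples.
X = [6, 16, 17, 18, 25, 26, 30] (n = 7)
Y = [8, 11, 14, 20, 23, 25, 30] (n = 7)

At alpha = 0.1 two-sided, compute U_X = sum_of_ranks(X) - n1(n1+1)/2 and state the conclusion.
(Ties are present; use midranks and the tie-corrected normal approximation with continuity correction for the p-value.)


Step 1: Combine and sort all 14 observations; assign midranks.
sorted (value, group): (6,X), (8,Y), (11,Y), (14,Y), (16,X), (17,X), (18,X), (20,Y), (23,Y), (25,X), (25,Y), (26,X), (30,X), (30,Y)
ranks: 6->1, 8->2, 11->3, 14->4, 16->5, 17->6, 18->7, 20->8, 23->9, 25->10.5, 25->10.5, 26->12, 30->13.5, 30->13.5
Step 2: Rank sum for X: R1 = 1 + 5 + 6 + 7 + 10.5 + 12 + 13.5 = 55.
Step 3: U_X = R1 - n1(n1+1)/2 = 55 - 7*8/2 = 55 - 28 = 27.
       U_Y = n1*n2 - U_X = 49 - 27 = 22.
Step 4: Ties are present, so use the tie-corrected normal approximation (with continuity correction) for the p-value.
Step 5: p-value = 0.797863; compare to alpha = 0.1. fail to reject H0.

U_X = 27, p = 0.797863, fail to reject H0 at alpha = 0.1.


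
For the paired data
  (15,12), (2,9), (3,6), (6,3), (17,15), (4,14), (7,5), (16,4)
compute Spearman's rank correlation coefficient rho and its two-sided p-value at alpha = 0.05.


Step 1: Rank x and y separately (midranks; no ties here).
rank(x): 15->6, 2->1, 3->2, 6->4, 17->8, 4->3, 7->5, 16->7
rank(y): 12->6, 9->5, 6->4, 3->1, 15->8, 14->7, 5->3, 4->2
Step 2: d_i = R_x(i) - R_y(i); compute d_i^2.
  (6-6)^2=0, (1-5)^2=16, (2-4)^2=4, (4-1)^2=9, (8-8)^2=0, (3-7)^2=16, (5-3)^2=4, (7-2)^2=25
sum(d^2) = 74.
Step 3: rho = 1 - 6*74 / (8*(8^2 - 1)) = 1 - 444/504 = 0.119048.
Step 4: Under H0, t = rho * sqrt((n-2)/(1-rho^2)) = 0.2937 ~ t(6).
Step 5: Two-sided p-value from the t-distribution with 6 df = 0.778886.
Step 6: alpha = 0.05. fail to reject H0.

rho = 0.1190, p = 0.778886, fail to reject H0 at alpha = 0.05.


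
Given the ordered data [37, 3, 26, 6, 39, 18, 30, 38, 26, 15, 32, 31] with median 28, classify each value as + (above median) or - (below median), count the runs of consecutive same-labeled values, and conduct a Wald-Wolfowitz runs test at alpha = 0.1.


Step 1: Compute median = 28; label A = above, B = below.
Labels in order: ABBBABAABBAA  (n_A = 6, n_B = 6)
Step 2: Count runs R = 7.
Step 3: Under H0 (random ordering), E[R] = 2*n_A*n_B/(n_A+n_B) + 1 = 2*6*6/12 + 1 = 7.0000.
        Var[R] = 2*n_A*n_B*(2*n_A*n_B - n_A - n_B) / ((n_A+n_B)^2 * (n_A+n_B-1)) = 4320/1584 = 2.7273.
        SD[R] = 1.6514.
Step 4: R = E[R], so z = 0 with no continuity correction.
Step 5: Two-sided p-value via normal approximation = 2*(1 - Phi(|z|)) = 1.000000.
Step 6: alpha = 0.1. fail to reject H0.

R = 7, z = 0.0000, p = 1.000000, fail to reject H0.


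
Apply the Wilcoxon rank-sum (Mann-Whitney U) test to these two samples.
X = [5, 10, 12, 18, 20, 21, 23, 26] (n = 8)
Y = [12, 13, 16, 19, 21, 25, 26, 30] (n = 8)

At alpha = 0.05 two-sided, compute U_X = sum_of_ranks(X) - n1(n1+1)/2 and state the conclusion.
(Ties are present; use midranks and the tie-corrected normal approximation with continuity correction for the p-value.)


Step 1: Combine and sort all 16 observations; assign midranks.
sorted (value, group): (5,X), (10,X), (12,X), (12,Y), (13,Y), (16,Y), (18,X), (19,Y), (20,X), (21,X), (21,Y), (23,X), (25,Y), (26,X), (26,Y), (30,Y)
ranks: 5->1, 10->2, 12->3.5, 12->3.5, 13->5, 16->6, 18->7, 19->8, 20->9, 21->10.5, 21->10.5, 23->12, 25->13, 26->14.5, 26->14.5, 30->16
Step 2: Rank sum for X: R1 = 1 + 2 + 3.5 + 7 + 9 + 10.5 + 12 + 14.5 = 59.5.
Step 3: U_X = R1 - n1(n1+1)/2 = 59.5 - 8*9/2 = 59.5 - 36 = 23.5.
       U_Y = n1*n2 - U_X = 64 - 23.5 = 40.5.
Step 4: Ties are present, so use the tie-corrected normal approximation (with continuity correction) for the p-value.
Step 5: p-value = 0.399773; compare to alpha = 0.05. fail to reject H0.

U_X = 23.5, p = 0.399773, fail to reject H0 at alpha = 0.05.


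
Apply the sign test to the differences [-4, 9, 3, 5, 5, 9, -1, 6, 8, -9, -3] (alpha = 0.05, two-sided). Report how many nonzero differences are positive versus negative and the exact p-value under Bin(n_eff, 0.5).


Step 1: Discard zero differences. Original n = 11; n_eff = number of nonzero differences = 11.
Nonzero differences (with sign): -4, +9, +3, +5, +5, +9, -1, +6, +8, -9, -3
Step 2: Count signs: positive = 7, negative = 4.
Step 3: Under H0: P(positive) = 0.5, so the number of positives S ~ Bin(11, 0.5).
Step 4: Two-sided exact p-value = sum of Bin(11,0.5) probabilities at or below the observed probability = 0.548828.
Step 5: alpha = 0.05. fail to reject H0.

n_eff = 11, pos = 7, neg = 4, p = 0.548828, fail to reject H0.


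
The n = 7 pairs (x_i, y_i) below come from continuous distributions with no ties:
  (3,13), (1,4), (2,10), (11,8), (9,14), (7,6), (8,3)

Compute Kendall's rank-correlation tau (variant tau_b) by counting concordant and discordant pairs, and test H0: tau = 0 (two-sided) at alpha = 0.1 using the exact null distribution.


Step 1: Enumerate the 21 unordered pairs (i,j) with i<j and classify each by sign(x_j-x_i) * sign(y_j-y_i).
  (1,2):dx=-2,dy=-9->C; (1,3):dx=-1,dy=-3->C; (1,4):dx=+8,dy=-5->D; (1,5):dx=+6,dy=+1->C
  (1,6):dx=+4,dy=-7->D; (1,7):dx=+5,dy=-10->D; (2,3):dx=+1,dy=+6->C; (2,4):dx=+10,dy=+4->C
  (2,5):dx=+8,dy=+10->C; (2,6):dx=+6,dy=+2->C; (2,7):dx=+7,dy=-1->D; (3,4):dx=+9,dy=-2->D
  (3,5):dx=+7,dy=+4->C; (3,6):dx=+5,dy=-4->D; (3,7):dx=+6,dy=-7->D; (4,5):dx=-2,dy=+6->D
  (4,6):dx=-4,dy=-2->C; (4,7):dx=-3,dy=-5->C; (5,6):dx=-2,dy=-8->C; (5,7):dx=-1,dy=-11->C
  (6,7):dx=+1,dy=-3->D
Step 2: C = 12, D = 9, total pairs = 21.
Step 3: tau = (C - D)/(n(n-1)/2) = (12 - 9)/21 = 0.142857.
Step 4: Exact two-sided p-value (enumerate n! = 5040 permutations of y under H0): p = 0.772619.
Step 5: alpha = 0.1. fail to reject H0.

tau_b = 0.1429 (C=12, D=9), p = 0.772619, fail to reject H0.


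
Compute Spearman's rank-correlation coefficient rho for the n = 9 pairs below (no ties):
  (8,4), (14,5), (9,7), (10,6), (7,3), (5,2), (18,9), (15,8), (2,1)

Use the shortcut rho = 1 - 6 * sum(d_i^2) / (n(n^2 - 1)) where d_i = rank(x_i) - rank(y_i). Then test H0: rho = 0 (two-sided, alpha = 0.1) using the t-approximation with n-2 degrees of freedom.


Step 1: Rank x and y separately (midranks; no ties here).
rank(x): 8->4, 14->7, 9->5, 10->6, 7->3, 5->2, 18->9, 15->8, 2->1
rank(y): 4->4, 5->5, 7->7, 6->6, 3->3, 2->2, 9->9, 8->8, 1->1
Step 2: d_i = R_x(i) - R_y(i); compute d_i^2.
  (4-4)^2=0, (7-5)^2=4, (5-7)^2=4, (6-6)^2=0, (3-3)^2=0, (2-2)^2=0, (9-9)^2=0, (8-8)^2=0, (1-1)^2=0
sum(d^2) = 8.
Step 3: rho = 1 - 6*8 / (9*(9^2 - 1)) = 1 - 48/720 = 0.933333.
Step 4: Under H0, t = rho * sqrt((n-2)/(1-rho^2)) = 6.8783 ~ t(7).
Step 5: Two-sided p-value from the t-distribution with 7 df = 0.000236.
Step 6: alpha = 0.1. reject H0.

rho = 0.9333, p = 0.000236, reject H0 at alpha = 0.1.


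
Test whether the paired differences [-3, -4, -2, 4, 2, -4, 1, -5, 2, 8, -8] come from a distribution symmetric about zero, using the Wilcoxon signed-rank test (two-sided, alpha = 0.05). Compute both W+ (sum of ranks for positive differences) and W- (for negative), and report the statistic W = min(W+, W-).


Step 1: Drop any zero differences (none here) and take |d_i|.
|d| = [3, 4, 2, 4, 2, 4, 1, 5, 2, 8, 8]
Step 2: Midrank |d_i| (ties get averaged ranks).
ranks: |3|->5, |4|->7, |2|->3, |4|->7, |2|->3, |4|->7, |1|->1, |5|->9, |2|->3, |8|->10.5, |8|->10.5
Step 3: Attach original signs; sum ranks with positive sign and with negative sign.
W+ = 7 + 3 + 1 + 3 + 10.5 = 24.5
W- = 5 + 7 + 3 + 7 + 9 + 10.5 = 41.5
(Check: W+ + W- = 66 should equal n(n+1)/2 = 66.)
Step 4: Test statistic W = min(W+, W-) = 24.5.
Step 5: Ties in |d|, so use the tie-corrected normal approximation.
        E[W] = n(n+1)/4 = 11*12/4 = 33.
        Tie groups: |d|=2 (t=3), |d|=4 (t=3), |d|=8 (t=2); sum(t^3 - t) = 54.
        Var[W] = n(n+1)(2n+1)/24 - sum(t^3-t)/48 = 3036/24 - 54/48 = 125.375.
        z = (W - E[W]) / sqrt(Var[W]) = (24.5 - 33) / 11.1971 = -0.7591.
        Two-sided p = 2*Phi(z) = 0.447778.
Step 6: alpha = 0.05. fail to reject H0.

W+ = 24.5, W- = 41.5, W = min = 24.5, p = 0.447778, fail to reject H0.


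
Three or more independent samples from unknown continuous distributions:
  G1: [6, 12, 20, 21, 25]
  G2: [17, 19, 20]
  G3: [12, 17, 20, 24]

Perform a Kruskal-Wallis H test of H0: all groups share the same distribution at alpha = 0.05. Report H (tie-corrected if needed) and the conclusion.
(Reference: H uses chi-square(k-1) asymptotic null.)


Step 1: Combine all N = 12 observations and assign midranks.
sorted (value, group, rank): (6,G1,1), (12,G1,2.5), (12,G3,2.5), (17,G2,4.5), (17,G3,4.5), (19,G2,6), (20,G1,8), (20,G2,8), (20,G3,8), (21,G1,10), (24,G3,11), (25,G1,12)
Step 2: Sum ranks within each group.
R_1 = 33.5 (n_1 = 5)
R_2 = 18.5 (n_2 = 3)
R_3 = 26 (n_3 = 4)
Step 3: H = 12/(N(N+1)) * sum(R_i^2/n_i) - 3(N+1)
     = 12/(12*13) * (33.5^2/5 + 18.5^2/3 + 26^2/4) - 3*13
     = 0.076923 * 507.533 - 39
     = 0.041026.
Step 4: Ties present; correction factor C = 1 - 36/(12^3 - 12) = 0.979021. Corrected H = 0.041026 / 0.979021 = 0.041905.
Step 5: Under H0, H ~ chi^2(2); p-value = 0.979266.
Step 6: alpha = 0.05. fail to reject H0.

H = 0.0419, df = 2, p = 0.979266, fail to reject H0.


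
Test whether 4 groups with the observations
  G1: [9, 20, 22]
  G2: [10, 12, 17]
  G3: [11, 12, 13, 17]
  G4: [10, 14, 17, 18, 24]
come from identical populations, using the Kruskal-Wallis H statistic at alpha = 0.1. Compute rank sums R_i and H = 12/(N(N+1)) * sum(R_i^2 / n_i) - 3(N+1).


Step 1: Combine all N = 15 observations and assign midranks.
sorted (value, group, rank): (9,G1,1), (10,G2,2.5), (10,G4,2.5), (11,G3,4), (12,G2,5.5), (12,G3,5.5), (13,G3,7), (14,G4,8), (17,G2,10), (17,G3,10), (17,G4,10), (18,G4,12), (20,G1,13), (22,G1,14), (24,G4,15)
Step 2: Sum ranks within each group.
R_1 = 28 (n_1 = 3)
R_2 = 18 (n_2 = 3)
R_3 = 26.5 (n_3 = 4)
R_4 = 47.5 (n_4 = 5)
Step 3: H = 12/(N(N+1)) * sum(R_i^2/n_i) - 3(N+1)
     = 12/(15*16) * (28^2/3 + 18^2/3 + 26.5^2/4 + 47.5^2/5) - 3*16
     = 0.050000 * 996.146 - 48
     = 1.807292.
Step 4: Ties present; correction factor C = 1 - 36/(15^3 - 15) = 0.989286. Corrected H = 1.807292 / 0.989286 = 1.826865.
Step 5: Under H0, H ~ chi^2(3); p-value = 0.609106.
Step 6: alpha = 0.1. fail to reject H0.

H = 1.8269, df = 3, p = 0.609106, fail to reject H0.


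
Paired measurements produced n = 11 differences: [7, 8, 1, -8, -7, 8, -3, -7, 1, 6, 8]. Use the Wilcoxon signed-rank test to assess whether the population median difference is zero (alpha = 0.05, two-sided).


Step 1: Drop any zero differences (none here) and take |d_i|.
|d| = [7, 8, 1, 8, 7, 8, 3, 7, 1, 6, 8]
Step 2: Midrank |d_i| (ties get averaged ranks).
ranks: |7|->6, |8|->9.5, |1|->1.5, |8|->9.5, |7|->6, |8|->9.5, |3|->3, |7|->6, |1|->1.5, |6|->4, |8|->9.5
Step 3: Attach original signs; sum ranks with positive sign and with negative sign.
W+ = 6 + 9.5 + 1.5 + 9.5 + 1.5 + 4 + 9.5 = 41.5
W- = 9.5 + 6 + 3 + 6 = 24.5
(Check: W+ + W- = 66 should equal n(n+1)/2 = 66.)
Step 4: Test statistic W = min(W+, W-) = 24.5.
Step 5: Ties in |d|, so use the tie-corrected normal approximation.
        E[W] = n(n+1)/4 = 11*12/4 = 33.
        Tie groups: |d|=1 (t=2), |d|=7 (t=3), |d|=8 (t=4); sum(t^3 - t) = 90.
        Var[W] = n(n+1)(2n+1)/24 - sum(t^3-t)/48 = 3036/24 - 90/48 = 124.625.
        z = (W - E[W]) / sqrt(Var[W]) = (24.5 - 33) / 11.1636 = -0.7614.
        Two-sided p = 2*Phi(z) = 0.446415.
Step 6: alpha = 0.05. fail to reject H0.

W+ = 41.5, W- = 24.5, W = min = 24.5, p = 0.446415, fail to reject H0.


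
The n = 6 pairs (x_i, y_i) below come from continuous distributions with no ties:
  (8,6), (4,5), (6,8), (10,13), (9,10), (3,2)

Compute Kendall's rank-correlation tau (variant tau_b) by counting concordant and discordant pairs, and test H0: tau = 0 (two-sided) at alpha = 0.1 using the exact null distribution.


Step 1: Enumerate the 15 unordered pairs (i,j) with i<j and classify each by sign(x_j-x_i) * sign(y_j-y_i).
  (1,2):dx=-4,dy=-1->C; (1,3):dx=-2,dy=+2->D; (1,4):dx=+2,dy=+7->C; (1,5):dx=+1,dy=+4->C
  (1,6):dx=-5,dy=-4->C; (2,3):dx=+2,dy=+3->C; (2,4):dx=+6,dy=+8->C; (2,5):dx=+5,dy=+5->C
  (2,6):dx=-1,dy=-3->C; (3,4):dx=+4,dy=+5->C; (3,5):dx=+3,dy=+2->C; (3,6):dx=-3,dy=-6->C
  (4,5):dx=-1,dy=-3->C; (4,6):dx=-7,dy=-11->C; (5,6):dx=-6,dy=-8->C
Step 2: C = 14, D = 1, total pairs = 15.
Step 3: tau = (C - D)/(n(n-1)/2) = (14 - 1)/15 = 0.866667.
Step 4: Exact two-sided p-value (enumerate n! = 720 permutations of y under H0): p = 0.016667.
Step 5: alpha = 0.1. reject H0.

tau_b = 0.8667 (C=14, D=1), p = 0.016667, reject H0.


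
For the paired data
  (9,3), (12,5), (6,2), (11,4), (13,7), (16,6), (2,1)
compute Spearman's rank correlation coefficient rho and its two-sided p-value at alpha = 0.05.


Step 1: Rank x and y separately (midranks; no ties here).
rank(x): 9->3, 12->5, 6->2, 11->4, 13->6, 16->7, 2->1
rank(y): 3->3, 5->5, 2->2, 4->4, 7->7, 6->6, 1->1
Step 2: d_i = R_x(i) - R_y(i); compute d_i^2.
  (3-3)^2=0, (5-5)^2=0, (2-2)^2=0, (4-4)^2=0, (6-7)^2=1, (7-6)^2=1, (1-1)^2=0
sum(d^2) = 2.
Step 3: rho = 1 - 6*2 / (7*(7^2 - 1)) = 1 - 12/336 = 0.964286.
Step 4: Under H0, t = rho * sqrt((n-2)/(1-rho^2)) = 8.1408 ~ t(5).
Step 5: Two-sided p-value from the t-distribution with 5 df = 0.000454.
Step 6: alpha = 0.05. reject H0.

rho = 0.9643, p = 0.000454, reject H0 at alpha = 0.05.


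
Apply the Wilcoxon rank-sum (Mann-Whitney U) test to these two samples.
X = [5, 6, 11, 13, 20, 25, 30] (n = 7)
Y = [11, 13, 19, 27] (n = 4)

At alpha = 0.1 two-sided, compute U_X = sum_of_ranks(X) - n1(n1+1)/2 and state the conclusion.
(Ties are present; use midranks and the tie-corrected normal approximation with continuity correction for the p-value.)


Step 1: Combine and sort all 11 observations; assign midranks.
sorted (value, group): (5,X), (6,X), (11,X), (11,Y), (13,X), (13,Y), (19,Y), (20,X), (25,X), (27,Y), (30,X)
ranks: 5->1, 6->2, 11->3.5, 11->3.5, 13->5.5, 13->5.5, 19->7, 20->8, 25->9, 27->10, 30->11
Step 2: Rank sum for X: R1 = 1 + 2 + 3.5 + 5.5 + 8 + 9 + 11 = 40.
Step 3: U_X = R1 - n1(n1+1)/2 = 40 - 7*8/2 = 40 - 28 = 12.
       U_Y = n1*n2 - U_X = 28 - 12 = 16.
Step 4: Ties are present, so use the tie-corrected normal approximation (with continuity correction) for the p-value.
Step 5: p-value = 0.775820; compare to alpha = 0.1. fail to reject H0.

U_X = 12, p = 0.775820, fail to reject H0 at alpha = 0.1.


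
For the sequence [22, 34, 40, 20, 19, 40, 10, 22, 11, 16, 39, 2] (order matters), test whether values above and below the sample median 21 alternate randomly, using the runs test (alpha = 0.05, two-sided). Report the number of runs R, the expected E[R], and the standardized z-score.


Step 1: Compute median = 21; label A = above, B = below.
Labels in order: AAABBABABBAB  (n_A = 6, n_B = 6)
Step 2: Count runs R = 8.
Step 3: Under H0 (random ordering), E[R] = 2*n_A*n_B/(n_A+n_B) + 1 = 2*6*6/12 + 1 = 7.0000.
        Var[R] = 2*n_A*n_B*(2*n_A*n_B - n_A - n_B) / ((n_A+n_B)^2 * (n_A+n_B-1)) = 4320/1584 = 2.7273.
        SD[R] = 1.6514.
Step 4: Continuity-corrected z = (R - 0.5 - E[R]) / SD[R] = (8 - 0.5 - 7.0000) / 1.6514 = 0.3028.
Step 5: Two-sided p-value via normal approximation = 2*(1 - Phi(|z|)) = 0.762069.
Step 6: alpha = 0.05. fail to reject H0.

R = 8, z = 0.3028, p = 0.762069, fail to reject H0.


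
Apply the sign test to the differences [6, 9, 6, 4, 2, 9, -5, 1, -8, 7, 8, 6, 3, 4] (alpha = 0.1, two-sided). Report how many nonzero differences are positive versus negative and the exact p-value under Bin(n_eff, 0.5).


Step 1: Discard zero differences. Original n = 14; n_eff = number of nonzero differences = 14.
Nonzero differences (with sign): +6, +9, +6, +4, +2, +9, -5, +1, -8, +7, +8, +6, +3, +4
Step 2: Count signs: positive = 12, negative = 2.
Step 3: Under H0: P(positive) = 0.5, so the number of positives S ~ Bin(14, 0.5).
Step 4: Two-sided exact p-value = sum of Bin(14,0.5) probabilities at or below the observed probability = 0.012939.
Step 5: alpha = 0.1. reject H0.

n_eff = 14, pos = 12, neg = 2, p = 0.012939, reject H0.


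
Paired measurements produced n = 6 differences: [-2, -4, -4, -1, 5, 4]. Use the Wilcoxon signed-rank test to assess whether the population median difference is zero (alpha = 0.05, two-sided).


Step 1: Drop any zero differences (none here) and take |d_i|.
|d| = [2, 4, 4, 1, 5, 4]
Step 2: Midrank |d_i| (ties get averaged ranks).
ranks: |2|->2, |4|->4, |4|->4, |1|->1, |5|->6, |4|->4
Step 3: Attach original signs; sum ranks with positive sign and with negative sign.
W+ = 6 + 4 = 10
W- = 2 + 4 + 4 + 1 = 11
(Check: W+ + W- = 21 should equal n(n+1)/2 = 21.)
Step 4: Test statistic W = min(W+, W-) = 10.
Step 5: Ties in |d|, so use the tie-corrected normal approximation.
        E[W] = n(n+1)/4 = 6*7/4 = 10.5.
        Tie groups: |d|=4 (t=3); sum(t^3 - t) = 24.
        Var[W] = n(n+1)(2n+1)/24 - sum(t^3-t)/48 = 546/24 - 24/48 = 22.25.
        z = (W - E[W]) / sqrt(Var[W]) = (10 - 10.5) / 4.7170 = -0.1060.
        Two-sided p = 2*Phi(z) = 0.915583.
Step 6: alpha = 0.05. fail to reject H0.

W+ = 10, W- = 11, W = min = 10, p = 0.915583, fail to reject H0.


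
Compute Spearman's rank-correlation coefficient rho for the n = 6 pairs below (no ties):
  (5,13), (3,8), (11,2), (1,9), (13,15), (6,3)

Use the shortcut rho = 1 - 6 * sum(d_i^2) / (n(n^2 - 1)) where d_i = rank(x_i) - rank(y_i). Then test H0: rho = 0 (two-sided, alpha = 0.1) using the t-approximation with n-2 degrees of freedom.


Step 1: Rank x and y separately (midranks; no ties here).
rank(x): 5->3, 3->2, 11->5, 1->1, 13->6, 6->4
rank(y): 13->5, 8->3, 2->1, 9->4, 15->6, 3->2
Step 2: d_i = R_x(i) - R_y(i); compute d_i^2.
  (3-5)^2=4, (2-3)^2=1, (5-1)^2=16, (1-4)^2=9, (6-6)^2=0, (4-2)^2=4
sum(d^2) = 34.
Step 3: rho = 1 - 6*34 / (6*(6^2 - 1)) = 1 - 204/210 = 0.028571.
Step 4: Under H0, t = rho * sqrt((n-2)/(1-rho^2)) = 0.0572 ~ t(4).
Step 5: Two-sided p-value from the t-distribution with 4 df = 0.957155.
Step 6: alpha = 0.1. fail to reject H0.

rho = 0.0286, p = 0.957155, fail to reject H0 at alpha = 0.1.


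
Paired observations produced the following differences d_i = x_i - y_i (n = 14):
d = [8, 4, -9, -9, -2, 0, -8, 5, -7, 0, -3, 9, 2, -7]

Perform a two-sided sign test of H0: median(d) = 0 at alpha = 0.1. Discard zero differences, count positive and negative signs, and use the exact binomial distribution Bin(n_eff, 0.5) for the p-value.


Step 1: Discard zero differences. Original n = 14; n_eff = number of nonzero differences = 12.
Nonzero differences (with sign): +8, +4, -9, -9, -2, -8, +5, -7, -3, +9, +2, -7
Step 2: Count signs: positive = 5, negative = 7.
Step 3: Under H0: P(positive) = 0.5, so the number of positives S ~ Bin(12, 0.5).
Step 4: Two-sided exact p-value = sum of Bin(12,0.5) probabilities at or below the observed probability = 0.774414.
Step 5: alpha = 0.1. fail to reject H0.

n_eff = 12, pos = 5, neg = 7, p = 0.774414, fail to reject H0.


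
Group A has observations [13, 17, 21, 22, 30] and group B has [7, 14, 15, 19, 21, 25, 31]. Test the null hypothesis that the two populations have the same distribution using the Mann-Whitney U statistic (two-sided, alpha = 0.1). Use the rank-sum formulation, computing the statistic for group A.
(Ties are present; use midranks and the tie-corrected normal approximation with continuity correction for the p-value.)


Step 1: Combine and sort all 12 observations; assign midranks.
sorted (value, group): (7,Y), (13,X), (14,Y), (15,Y), (17,X), (19,Y), (21,X), (21,Y), (22,X), (25,Y), (30,X), (31,Y)
ranks: 7->1, 13->2, 14->3, 15->4, 17->5, 19->6, 21->7.5, 21->7.5, 22->9, 25->10, 30->11, 31->12
Step 2: Rank sum for X: R1 = 2 + 5 + 7.5 + 9 + 11 = 34.5.
Step 3: U_X = R1 - n1(n1+1)/2 = 34.5 - 5*6/2 = 34.5 - 15 = 19.5.
       U_Y = n1*n2 - U_X = 35 - 19.5 = 15.5.
Step 4: Ties are present, so use the tie-corrected normal approximation (with continuity correction) for the p-value.
Step 5: p-value = 0.807210; compare to alpha = 0.1. fail to reject H0.

U_X = 19.5, p = 0.807210, fail to reject H0 at alpha = 0.1.


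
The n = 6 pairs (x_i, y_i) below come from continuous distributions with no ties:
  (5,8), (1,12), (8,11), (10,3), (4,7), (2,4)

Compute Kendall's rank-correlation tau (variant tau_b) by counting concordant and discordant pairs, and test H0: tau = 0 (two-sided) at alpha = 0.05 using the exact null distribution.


Step 1: Enumerate the 15 unordered pairs (i,j) with i<j and classify each by sign(x_j-x_i) * sign(y_j-y_i).
  (1,2):dx=-4,dy=+4->D; (1,3):dx=+3,dy=+3->C; (1,4):dx=+5,dy=-5->D; (1,5):dx=-1,dy=-1->C
  (1,6):dx=-3,dy=-4->C; (2,3):dx=+7,dy=-1->D; (2,4):dx=+9,dy=-9->D; (2,5):dx=+3,dy=-5->D
  (2,6):dx=+1,dy=-8->D; (3,4):dx=+2,dy=-8->D; (3,5):dx=-4,dy=-4->C; (3,6):dx=-6,dy=-7->C
  (4,5):dx=-6,dy=+4->D; (4,6):dx=-8,dy=+1->D; (5,6):dx=-2,dy=-3->C
Step 2: C = 6, D = 9, total pairs = 15.
Step 3: tau = (C - D)/(n(n-1)/2) = (6 - 9)/15 = -0.200000.
Step 4: Exact two-sided p-value (enumerate n! = 720 permutations of y under H0): p = 0.719444.
Step 5: alpha = 0.05. fail to reject H0.

tau_b = -0.2000 (C=6, D=9), p = 0.719444, fail to reject H0.


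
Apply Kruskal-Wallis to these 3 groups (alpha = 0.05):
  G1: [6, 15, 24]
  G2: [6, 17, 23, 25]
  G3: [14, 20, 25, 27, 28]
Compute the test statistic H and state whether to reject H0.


Step 1: Combine all N = 12 observations and assign midranks.
sorted (value, group, rank): (6,G1,1.5), (6,G2,1.5), (14,G3,3), (15,G1,4), (17,G2,5), (20,G3,6), (23,G2,7), (24,G1,8), (25,G2,9.5), (25,G3,9.5), (27,G3,11), (28,G3,12)
Step 2: Sum ranks within each group.
R_1 = 13.5 (n_1 = 3)
R_2 = 23 (n_2 = 4)
R_3 = 41.5 (n_3 = 5)
Step 3: H = 12/(N(N+1)) * sum(R_i^2/n_i) - 3(N+1)
     = 12/(12*13) * (13.5^2/3 + 23^2/4 + 41.5^2/5) - 3*13
     = 0.076923 * 537.45 - 39
     = 2.342308.
Step 4: Ties present; correction factor C = 1 - 12/(12^3 - 12) = 0.993007. Corrected H = 2.342308 / 0.993007 = 2.358803.
Step 5: Under H0, H ~ chi^2(2); p-value = 0.307463.
Step 6: alpha = 0.05. fail to reject H0.

H = 2.3588, df = 2, p = 0.307463, fail to reject H0.


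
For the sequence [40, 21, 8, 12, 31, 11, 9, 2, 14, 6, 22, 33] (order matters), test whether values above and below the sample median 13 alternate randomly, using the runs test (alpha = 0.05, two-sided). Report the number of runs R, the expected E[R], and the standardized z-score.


Step 1: Compute median = 13; label A = above, B = below.
Labels in order: AABBABBBABAA  (n_A = 6, n_B = 6)
Step 2: Count runs R = 7.
Step 3: Under H0 (random ordering), E[R] = 2*n_A*n_B/(n_A+n_B) + 1 = 2*6*6/12 + 1 = 7.0000.
        Var[R] = 2*n_A*n_B*(2*n_A*n_B - n_A - n_B) / ((n_A+n_B)^2 * (n_A+n_B-1)) = 4320/1584 = 2.7273.
        SD[R] = 1.6514.
Step 4: R = E[R], so z = 0 with no continuity correction.
Step 5: Two-sided p-value via normal approximation = 2*(1 - Phi(|z|)) = 1.000000.
Step 6: alpha = 0.05. fail to reject H0.

R = 7, z = 0.0000, p = 1.000000, fail to reject H0.


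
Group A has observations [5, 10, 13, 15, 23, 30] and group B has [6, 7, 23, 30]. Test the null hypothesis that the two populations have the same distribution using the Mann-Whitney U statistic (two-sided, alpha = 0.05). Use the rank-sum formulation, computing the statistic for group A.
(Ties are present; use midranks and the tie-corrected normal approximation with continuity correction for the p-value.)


Step 1: Combine and sort all 10 observations; assign midranks.
sorted (value, group): (5,X), (6,Y), (7,Y), (10,X), (13,X), (15,X), (23,X), (23,Y), (30,X), (30,Y)
ranks: 5->1, 6->2, 7->3, 10->4, 13->5, 15->6, 23->7.5, 23->7.5, 30->9.5, 30->9.5
Step 2: Rank sum for X: R1 = 1 + 4 + 5 + 6 + 7.5 + 9.5 = 33.
Step 3: U_X = R1 - n1(n1+1)/2 = 33 - 6*7/2 = 33 - 21 = 12.
       U_Y = n1*n2 - U_X = 24 - 12 = 12.
Step 4: Ties are present, so use the tie-corrected normal approximation (with continuity correction) for the p-value.
Step 5: p-value = 1.000000; compare to alpha = 0.05. fail to reject H0.

U_X = 12, p = 1.000000, fail to reject H0 at alpha = 0.05.


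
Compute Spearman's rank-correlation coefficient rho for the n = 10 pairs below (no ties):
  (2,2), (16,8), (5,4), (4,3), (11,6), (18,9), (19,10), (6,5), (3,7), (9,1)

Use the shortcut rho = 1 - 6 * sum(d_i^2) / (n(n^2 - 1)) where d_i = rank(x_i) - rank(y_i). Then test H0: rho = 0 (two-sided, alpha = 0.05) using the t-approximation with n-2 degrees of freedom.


Step 1: Rank x and y separately (midranks; no ties here).
rank(x): 2->1, 16->8, 5->4, 4->3, 11->7, 18->9, 19->10, 6->5, 3->2, 9->6
rank(y): 2->2, 8->8, 4->4, 3->3, 6->6, 9->9, 10->10, 5->5, 7->7, 1->1
Step 2: d_i = R_x(i) - R_y(i); compute d_i^2.
  (1-2)^2=1, (8-8)^2=0, (4-4)^2=0, (3-3)^2=0, (7-6)^2=1, (9-9)^2=0, (10-10)^2=0, (5-5)^2=0, (2-7)^2=25, (6-1)^2=25
sum(d^2) = 52.
Step 3: rho = 1 - 6*52 / (10*(10^2 - 1)) = 1 - 312/990 = 0.684848.
Step 4: Under H0, t = rho * sqrt((n-2)/(1-rho^2)) = 2.6583 ~ t(8).
Step 5: Two-sided p-value from the t-distribution with 8 df = 0.028883.
Step 6: alpha = 0.05. reject H0.

rho = 0.6848, p = 0.028883, reject H0 at alpha = 0.05.


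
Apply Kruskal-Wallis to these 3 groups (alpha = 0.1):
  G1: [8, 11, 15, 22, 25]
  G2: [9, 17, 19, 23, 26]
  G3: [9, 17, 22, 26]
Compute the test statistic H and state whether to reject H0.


Step 1: Combine all N = 14 observations and assign midranks.
sorted (value, group, rank): (8,G1,1), (9,G2,2.5), (9,G3,2.5), (11,G1,4), (15,G1,5), (17,G2,6.5), (17,G3,6.5), (19,G2,8), (22,G1,9.5), (22,G3,9.5), (23,G2,11), (25,G1,12), (26,G2,13.5), (26,G3,13.5)
Step 2: Sum ranks within each group.
R_1 = 31.5 (n_1 = 5)
R_2 = 41.5 (n_2 = 5)
R_3 = 32 (n_3 = 4)
Step 3: H = 12/(N(N+1)) * sum(R_i^2/n_i) - 3(N+1)
     = 12/(14*15) * (31.5^2/5 + 41.5^2/5 + 32^2/4) - 3*15
     = 0.057143 * 798.9 - 45
     = 0.651429.
Step 4: Ties present; correction factor C = 1 - 24/(14^3 - 14) = 0.991209. Corrected H = 0.651429 / 0.991209 = 0.657206.
Step 5: Under H0, H ~ chi^2(2); p-value = 0.719929.
Step 6: alpha = 0.1. fail to reject H0.

H = 0.6572, df = 2, p = 0.719929, fail to reject H0.


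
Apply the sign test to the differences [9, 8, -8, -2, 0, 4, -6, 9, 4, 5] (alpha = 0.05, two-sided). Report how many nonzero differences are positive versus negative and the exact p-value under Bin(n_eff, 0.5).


Step 1: Discard zero differences. Original n = 10; n_eff = number of nonzero differences = 9.
Nonzero differences (with sign): +9, +8, -8, -2, +4, -6, +9, +4, +5
Step 2: Count signs: positive = 6, negative = 3.
Step 3: Under H0: P(positive) = 0.5, so the number of positives S ~ Bin(9, 0.5).
Step 4: Two-sided exact p-value = sum of Bin(9,0.5) probabilities at or below the observed probability = 0.507812.
Step 5: alpha = 0.05. fail to reject H0.

n_eff = 9, pos = 6, neg = 3, p = 0.507812, fail to reject H0.


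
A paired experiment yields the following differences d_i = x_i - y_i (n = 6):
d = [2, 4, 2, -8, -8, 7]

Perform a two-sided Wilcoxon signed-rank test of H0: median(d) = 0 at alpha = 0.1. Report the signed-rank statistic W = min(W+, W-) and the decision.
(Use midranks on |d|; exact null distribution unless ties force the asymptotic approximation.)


Step 1: Drop any zero differences (none here) and take |d_i|.
|d| = [2, 4, 2, 8, 8, 7]
Step 2: Midrank |d_i| (ties get averaged ranks).
ranks: |2|->1.5, |4|->3, |2|->1.5, |8|->5.5, |8|->5.5, |7|->4
Step 3: Attach original signs; sum ranks with positive sign and with negative sign.
W+ = 1.5 + 3 + 1.5 + 4 = 10
W- = 5.5 + 5.5 = 11
(Check: W+ + W- = 21 should equal n(n+1)/2 = 21.)
Step 4: Test statistic W = min(W+, W-) = 10.
Step 5: Ties in |d|, so use the tie-corrected normal approximation.
        E[W] = n(n+1)/4 = 6*7/4 = 10.5.
        Tie groups: |d|=2 (t=2), |d|=8 (t=2); sum(t^3 - t) = 12.
        Var[W] = n(n+1)(2n+1)/24 - sum(t^3-t)/48 = 546/24 - 12/48 = 22.5.
        z = (W - E[W]) / sqrt(Var[W]) = (10 - 10.5) / 4.7434 = -0.1054.
        Two-sided p = 2*Phi(z) = 0.916051.
Step 6: alpha = 0.1. fail to reject H0.

W+ = 10, W- = 11, W = min = 10, p = 0.916051, fail to reject H0.


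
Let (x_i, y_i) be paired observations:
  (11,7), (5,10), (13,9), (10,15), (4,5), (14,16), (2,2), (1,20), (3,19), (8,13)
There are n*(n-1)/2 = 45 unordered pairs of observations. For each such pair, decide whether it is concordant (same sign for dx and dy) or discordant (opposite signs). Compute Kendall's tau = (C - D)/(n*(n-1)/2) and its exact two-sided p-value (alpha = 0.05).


Step 1: Enumerate the 45 unordered pairs (i,j) with i<j and classify each by sign(x_j-x_i) * sign(y_j-y_i).
  (1,2):dx=-6,dy=+3->D; (1,3):dx=+2,dy=+2->C; (1,4):dx=-1,dy=+8->D; (1,5):dx=-7,dy=-2->C
  (1,6):dx=+3,dy=+9->C; (1,7):dx=-9,dy=-5->C; (1,8):dx=-10,dy=+13->D; (1,9):dx=-8,dy=+12->D
  (1,10):dx=-3,dy=+6->D; (2,3):dx=+8,dy=-1->D; (2,4):dx=+5,dy=+5->C; (2,5):dx=-1,dy=-5->C
  (2,6):dx=+9,dy=+6->C; (2,7):dx=-3,dy=-8->C; (2,8):dx=-4,dy=+10->D; (2,9):dx=-2,dy=+9->D
  (2,10):dx=+3,dy=+3->C; (3,4):dx=-3,dy=+6->D; (3,5):dx=-9,dy=-4->C; (3,6):dx=+1,dy=+7->C
  (3,7):dx=-11,dy=-7->C; (3,8):dx=-12,dy=+11->D; (3,9):dx=-10,dy=+10->D; (3,10):dx=-5,dy=+4->D
  (4,5):dx=-6,dy=-10->C; (4,6):dx=+4,dy=+1->C; (4,7):dx=-8,dy=-13->C; (4,8):dx=-9,dy=+5->D
  (4,9):dx=-7,dy=+4->D; (4,10):dx=-2,dy=-2->C; (5,6):dx=+10,dy=+11->C; (5,7):dx=-2,dy=-3->C
  (5,8):dx=-3,dy=+15->D; (5,9):dx=-1,dy=+14->D; (5,10):dx=+4,dy=+8->C; (6,7):dx=-12,dy=-14->C
  (6,8):dx=-13,dy=+4->D; (6,9):dx=-11,dy=+3->D; (6,10):dx=-6,dy=-3->C; (7,8):dx=-1,dy=+18->D
  (7,9):dx=+1,dy=+17->C; (7,10):dx=+6,dy=+11->C; (8,9):dx=+2,dy=-1->D; (8,10):dx=+7,dy=-7->D
  (9,10):dx=+5,dy=-6->D
Step 2: C = 23, D = 22, total pairs = 45.
Step 3: tau = (C - D)/(n(n-1)/2) = (23 - 22)/45 = 0.022222.
Step 4: Exact two-sided p-value (enumerate n! = 3628800 permutations of y under H0): p = 1.000000.
Step 5: alpha = 0.05. fail to reject H0.

tau_b = 0.0222 (C=23, D=22), p = 1.000000, fail to reject H0.


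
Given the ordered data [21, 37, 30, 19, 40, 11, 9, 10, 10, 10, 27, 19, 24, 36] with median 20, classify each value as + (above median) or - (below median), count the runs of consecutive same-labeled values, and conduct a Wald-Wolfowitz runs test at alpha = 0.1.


Step 1: Compute median = 20; label A = above, B = below.
Labels in order: AAABABBBBBABAA  (n_A = 7, n_B = 7)
Step 2: Count runs R = 7.
Step 3: Under H0 (random ordering), E[R] = 2*n_A*n_B/(n_A+n_B) + 1 = 2*7*7/14 + 1 = 8.0000.
        Var[R] = 2*n_A*n_B*(2*n_A*n_B - n_A - n_B) / ((n_A+n_B)^2 * (n_A+n_B-1)) = 8232/2548 = 3.2308.
        SD[R] = 1.7974.
Step 4: Continuity-corrected z = (R + 0.5 - E[R]) / SD[R] = (7 + 0.5 - 8.0000) / 1.7974 = -0.2782.
Step 5: Two-sided p-value via normal approximation = 2*(1 - Phi(|z|)) = 0.780879.
Step 6: alpha = 0.1. fail to reject H0.

R = 7, z = -0.2782, p = 0.780879, fail to reject H0.


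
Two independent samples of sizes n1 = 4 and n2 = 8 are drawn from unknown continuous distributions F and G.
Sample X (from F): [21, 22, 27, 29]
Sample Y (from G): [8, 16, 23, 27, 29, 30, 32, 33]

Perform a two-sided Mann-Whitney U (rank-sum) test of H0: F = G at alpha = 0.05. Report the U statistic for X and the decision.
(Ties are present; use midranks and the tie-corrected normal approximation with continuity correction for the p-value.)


Step 1: Combine and sort all 12 observations; assign midranks.
sorted (value, group): (8,Y), (16,Y), (21,X), (22,X), (23,Y), (27,X), (27,Y), (29,X), (29,Y), (30,Y), (32,Y), (33,Y)
ranks: 8->1, 16->2, 21->3, 22->4, 23->5, 27->6.5, 27->6.5, 29->8.5, 29->8.5, 30->10, 32->11, 33->12
Step 2: Rank sum for X: R1 = 3 + 4 + 6.5 + 8.5 = 22.
Step 3: U_X = R1 - n1(n1+1)/2 = 22 - 4*5/2 = 22 - 10 = 12.
       U_Y = n1*n2 - U_X = 32 - 12 = 20.
Step 4: Ties are present, so use the tie-corrected normal approximation (with continuity correction) for the p-value.
Step 5: p-value = 0.550818; compare to alpha = 0.05. fail to reject H0.

U_X = 12, p = 0.550818, fail to reject H0 at alpha = 0.05.


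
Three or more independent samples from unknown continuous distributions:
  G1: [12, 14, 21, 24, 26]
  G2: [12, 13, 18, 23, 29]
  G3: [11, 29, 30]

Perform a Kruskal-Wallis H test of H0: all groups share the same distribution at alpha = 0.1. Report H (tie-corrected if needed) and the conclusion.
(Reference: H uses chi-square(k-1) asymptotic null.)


Step 1: Combine all N = 13 observations and assign midranks.
sorted (value, group, rank): (11,G3,1), (12,G1,2.5), (12,G2,2.5), (13,G2,4), (14,G1,5), (18,G2,6), (21,G1,7), (23,G2,8), (24,G1,9), (26,G1,10), (29,G2,11.5), (29,G3,11.5), (30,G3,13)
Step 2: Sum ranks within each group.
R_1 = 33.5 (n_1 = 5)
R_2 = 32 (n_2 = 5)
R_3 = 25.5 (n_3 = 3)
Step 3: H = 12/(N(N+1)) * sum(R_i^2/n_i) - 3(N+1)
     = 12/(13*14) * (33.5^2/5 + 32^2/5 + 25.5^2/3) - 3*14
     = 0.065934 * 646 - 42
     = 0.593407.
Step 4: Ties present; correction factor C = 1 - 12/(13^3 - 13) = 0.994505. Corrected H = 0.593407 / 0.994505 = 0.596685.
Step 5: Under H0, H ~ chi^2(2); p-value = 0.742047.
Step 6: alpha = 0.1. fail to reject H0.

H = 0.5967, df = 2, p = 0.742047, fail to reject H0.


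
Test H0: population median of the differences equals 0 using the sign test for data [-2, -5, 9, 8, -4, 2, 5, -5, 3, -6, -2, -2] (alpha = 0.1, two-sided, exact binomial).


Step 1: Discard zero differences. Original n = 12; n_eff = number of nonzero differences = 12.
Nonzero differences (with sign): -2, -5, +9, +8, -4, +2, +5, -5, +3, -6, -2, -2
Step 2: Count signs: positive = 5, negative = 7.
Step 3: Under H0: P(positive) = 0.5, so the number of positives S ~ Bin(12, 0.5).
Step 4: Two-sided exact p-value = sum of Bin(12,0.5) probabilities at or below the observed probability = 0.774414.
Step 5: alpha = 0.1. fail to reject H0.

n_eff = 12, pos = 5, neg = 7, p = 0.774414, fail to reject H0.


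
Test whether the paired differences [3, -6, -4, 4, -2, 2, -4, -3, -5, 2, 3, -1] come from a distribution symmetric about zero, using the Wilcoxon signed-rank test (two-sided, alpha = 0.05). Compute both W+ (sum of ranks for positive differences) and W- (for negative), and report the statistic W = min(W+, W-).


Step 1: Drop any zero differences (none here) and take |d_i|.
|d| = [3, 6, 4, 4, 2, 2, 4, 3, 5, 2, 3, 1]
Step 2: Midrank |d_i| (ties get averaged ranks).
ranks: |3|->6, |6|->12, |4|->9, |4|->9, |2|->3, |2|->3, |4|->9, |3|->6, |5|->11, |2|->3, |3|->6, |1|->1
Step 3: Attach original signs; sum ranks with positive sign and with negative sign.
W+ = 6 + 9 + 3 + 3 + 6 = 27
W- = 12 + 9 + 3 + 9 + 6 + 11 + 1 = 51
(Check: W+ + W- = 78 should equal n(n+1)/2 = 78.)
Step 4: Test statistic W = min(W+, W-) = 27.
Step 5: Ties in |d|, so use the tie-corrected normal approximation.
        E[W] = n(n+1)/4 = 12*13/4 = 39.
        Tie groups: |d|=2 (t=3), |d|=3 (t=3), |d|=4 (t=3); sum(t^3 - t) = 72.
        Var[W] = n(n+1)(2n+1)/24 - sum(t^3-t)/48 = 3900/24 - 72/48 = 161.
        z = (W - E[W]) / sqrt(Var[W]) = (27 - 39) / 12.6886 = -0.9457.
        Two-sided p = 2*Phi(z) = 0.344285.
Step 6: alpha = 0.05. fail to reject H0.

W+ = 27, W- = 51, W = min = 27, p = 0.344285, fail to reject H0.


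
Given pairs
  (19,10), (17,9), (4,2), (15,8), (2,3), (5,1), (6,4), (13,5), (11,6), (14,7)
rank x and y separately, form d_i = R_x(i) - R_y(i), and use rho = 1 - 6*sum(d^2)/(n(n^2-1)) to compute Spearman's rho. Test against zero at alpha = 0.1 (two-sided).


Step 1: Rank x and y separately (midranks; no ties here).
rank(x): 19->10, 17->9, 4->2, 15->8, 2->1, 5->3, 6->4, 13->6, 11->5, 14->7
rank(y): 10->10, 9->9, 2->2, 8->8, 3->3, 1->1, 4->4, 5->5, 6->6, 7->7
Step 2: d_i = R_x(i) - R_y(i); compute d_i^2.
  (10-10)^2=0, (9-9)^2=0, (2-2)^2=0, (8-8)^2=0, (1-3)^2=4, (3-1)^2=4, (4-4)^2=0, (6-5)^2=1, (5-6)^2=1, (7-7)^2=0
sum(d^2) = 10.
Step 3: rho = 1 - 6*10 / (10*(10^2 - 1)) = 1 - 60/990 = 0.939394.
Step 4: Under H0, t = rho * sqrt((n-2)/(1-rho^2)) = 7.7500 ~ t(8).
Step 5: Two-sided p-value from the t-distribution with 8 df = 0.000055.
Step 6: alpha = 0.1. reject H0.

rho = 0.9394, p = 0.000055, reject H0 at alpha = 0.1.


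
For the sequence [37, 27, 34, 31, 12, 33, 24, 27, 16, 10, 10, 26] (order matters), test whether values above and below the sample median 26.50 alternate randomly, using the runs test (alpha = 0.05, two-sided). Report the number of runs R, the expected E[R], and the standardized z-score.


Step 1: Compute median = 26.50; label A = above, B = below.
Labels in order: AAAABABABBBB  (n_A = 6, n_B = 6)
Step 2: Count runs R = 6.
Step 3: Under H0 (random ordering), E[R] = 2*n_A*n_B/(n_A+n_B) + 1 = 2*6*6/12 + 1 = 7.0000.
        Var[R] = 2*n_A*n_B*(2*n_A*n_B - n_A - n_B) / ((n_A+n_B)^2 * (n_A+n_B-1)) = 4320/1584 = 2.7273.
        SD[R] = 1.6514.
Step 4: Continuity-corrected z = (R + 0.5 - E[R]) / SD[R] = (6 + 0.5 - 7.0000) / 1.6514 = -0.3028.
Step 5: Two-sided p-value via normal approximation = 2*(1 - Phi(|z|)) = 0.762069.
Step 6: alpha = 0.05. fail to reject H0.

R = 6, z = -0.3028, p = 0.762069, fail to reject H0.


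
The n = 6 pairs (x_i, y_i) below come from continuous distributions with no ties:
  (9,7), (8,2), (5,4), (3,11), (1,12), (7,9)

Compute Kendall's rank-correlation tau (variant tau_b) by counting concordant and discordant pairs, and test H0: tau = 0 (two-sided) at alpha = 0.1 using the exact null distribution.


Step 1: Enumerate the 15 unordered pairs (i,j) with i<j and classify each by sign(x_j-x_i) * sign(y_j-y_i).
  (1,2):dx=-1,dy=-5->C; (1,3):dx=-4,dy=-3->C; (1,4):dx=-6,dy=+4->D; (1,5):dx=-8,dy=+5->D
  (1,6):dx=-2,dy=+2->D; (2,3):dx=-3,dy=+2->D; (2,4):dx=-5,dy=+9->D; (2,5):dx=-7,dy=+10->D
  (2,6):dx=-1,dy=+7->D; (3,4):dx=-2,dy=+7->D; (3,5):dx=-4,dy=+8->D; (3,6):dx=+2,dy=+5->C
  (4,5):dx=-2,dy=+1->D; (4,6):dx=+4,dy=-2->D; (5,6):dx=+6,dy=-3->D
Step 2: C = 3, D = 12, total pairs = 15.
Step 3: tau = (C - D)/(n(n-1)/2) = (3 - 12)/15 = -0.600000.
Step 4: Exact two-sided p-value (enumerate n! = 720 permutations of y under H0): p = 0.136111.
Step 5: alpha = 0.1. fail to reject H0.

tau_b = -0.6000 (C=3, D=12), p = 0.136111, fail to reject H0.


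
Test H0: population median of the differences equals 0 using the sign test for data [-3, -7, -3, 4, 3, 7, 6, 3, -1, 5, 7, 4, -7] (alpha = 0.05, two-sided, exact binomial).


Step 1: Discard zero differences. Original n = 13; n_eff = number of nonzero differences = 13.
Nonzero differences (with sign): -3, -7, -3, +4, +3, +7, +6, +3, -1, +5, +7, +4, -7
Step 2: Count signs: positive = 8, negative = 5.
Step 3: Under H0: P(positive) = 0.5, so the number of positives S ~ Bin(13, 0.5).
Step 4: Two-sided exact p-value = sum of Bin(13,0.5) probabilities at or below the observed probability = 0.581055.
Step 5: alpha = 0.05. fail to reject H0.

n_eff = 13, pos = 8, neg = 5, p = 0.581055, fail to reject H0.


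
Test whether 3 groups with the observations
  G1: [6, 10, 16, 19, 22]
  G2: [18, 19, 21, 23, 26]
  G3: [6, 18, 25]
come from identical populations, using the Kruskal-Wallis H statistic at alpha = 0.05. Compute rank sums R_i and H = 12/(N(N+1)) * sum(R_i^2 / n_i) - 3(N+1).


Step 1: Combine all N = 13 observations and assign midranks.
sorted (value, group, rank): (6,G1,1.5), (6,G3,1.5), (10,G1,3), (16,G1,4), (18,G2,5.5), (18,G3,5.5), (19,G1,7.5), (19,G2,7.5), (21,G2,9), (22,G1,10), (23,G2,11), (25,G3,12), (26,G2,13)
Step 2: Sum ranks within each group.
R_1 = 26 (n_1 = 5)
R_2 = 46 (n_2 = 5)
R_3 = 19 (n_3 = 3)
Step 3: H = 12/(N(N+1)) * sum(R_i^2/n_i) - 3(N+1)
     = 12/(13*14) * (26^2/5 + 46^2/5 + 19^2/3) - 3*14
     = 0.065934 * 678.733 - 42
     = 2.751648.
Step 4: Ties present; correction factor C = 1 - 18/(13^3 - 13) = 0.991758. Corrected H = 2.751648 / 0.991758 = 2.774515.
Step 5: Under H0, H ~ chi^2(2); p-value = 0.249759.
Step 6: alpha = 0.05. fail to reject H0.

H = 2.7745, df = 2, p = 0.249759, fail to reject H0.
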